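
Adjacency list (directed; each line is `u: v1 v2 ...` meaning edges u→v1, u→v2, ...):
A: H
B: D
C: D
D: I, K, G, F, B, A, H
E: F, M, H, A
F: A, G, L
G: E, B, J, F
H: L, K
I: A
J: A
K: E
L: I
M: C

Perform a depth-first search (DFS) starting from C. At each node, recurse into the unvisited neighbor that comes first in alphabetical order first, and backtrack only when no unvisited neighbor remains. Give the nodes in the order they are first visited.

Visit C
C → D
D → A
A → H
H → K
K → E
E → F
F → G
G → B
G → J
F → L
L → I
E → M

C D A H K E F G B J L I M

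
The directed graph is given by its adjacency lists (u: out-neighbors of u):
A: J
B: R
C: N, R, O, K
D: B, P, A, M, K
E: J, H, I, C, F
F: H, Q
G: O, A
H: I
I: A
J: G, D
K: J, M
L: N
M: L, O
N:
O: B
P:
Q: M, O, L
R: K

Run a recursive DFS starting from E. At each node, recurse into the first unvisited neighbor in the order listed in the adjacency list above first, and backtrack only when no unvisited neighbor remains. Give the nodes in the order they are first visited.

E J G O B R K M L N A D P H I C F Q

Visit E
E → J
J → G
G → O
O → B
B → R
R → K
K → M
M → L
L → N
G → A
J → D
D → P
E → H
H → I
E → C
E → F
F → Q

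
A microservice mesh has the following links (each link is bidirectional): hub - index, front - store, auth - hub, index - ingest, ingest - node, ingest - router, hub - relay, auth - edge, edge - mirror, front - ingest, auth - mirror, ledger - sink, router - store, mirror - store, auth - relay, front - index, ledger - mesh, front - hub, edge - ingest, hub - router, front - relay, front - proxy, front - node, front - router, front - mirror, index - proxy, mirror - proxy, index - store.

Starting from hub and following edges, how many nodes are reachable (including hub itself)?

BFS from hub visits: hub, router, relay, index, front, auth, store, ingest, proxy, node, mirror, edge
Reachable nodes: 12 of 15 total.

12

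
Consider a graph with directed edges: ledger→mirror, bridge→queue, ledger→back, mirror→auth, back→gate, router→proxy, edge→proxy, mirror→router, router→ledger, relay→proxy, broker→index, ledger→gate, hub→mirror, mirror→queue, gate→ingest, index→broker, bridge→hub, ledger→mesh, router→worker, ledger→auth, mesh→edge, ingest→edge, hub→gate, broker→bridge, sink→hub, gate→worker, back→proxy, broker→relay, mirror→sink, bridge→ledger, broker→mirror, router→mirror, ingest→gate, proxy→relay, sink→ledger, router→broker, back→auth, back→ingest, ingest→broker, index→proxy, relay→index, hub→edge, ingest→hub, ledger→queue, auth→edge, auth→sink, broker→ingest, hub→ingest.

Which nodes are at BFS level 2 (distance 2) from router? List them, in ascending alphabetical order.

Level 0: router
Level 1: broker, ledger, mirror, proxy, worker
Level 2: auth, back, bridge, gate, index, ingest, mesh, queue, relay, sink
Level 3: edge, hub

auth, back, bridge, gate, index, ingest, mesh, queue, relay, sink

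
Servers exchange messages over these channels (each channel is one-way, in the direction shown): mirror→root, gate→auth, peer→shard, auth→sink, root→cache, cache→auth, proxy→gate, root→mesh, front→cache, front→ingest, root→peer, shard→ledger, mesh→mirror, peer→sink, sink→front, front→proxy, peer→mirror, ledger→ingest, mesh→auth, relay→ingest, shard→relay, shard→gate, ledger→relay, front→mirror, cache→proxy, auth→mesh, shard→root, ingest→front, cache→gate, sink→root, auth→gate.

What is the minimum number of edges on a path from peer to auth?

Level 0: peer
Level 1: mirror, shard, sink
Level 2: front, gate, ledger, relay, root
Level 3: auth, cache, ingest, mesh, proxy
auth first appears at level 3.

3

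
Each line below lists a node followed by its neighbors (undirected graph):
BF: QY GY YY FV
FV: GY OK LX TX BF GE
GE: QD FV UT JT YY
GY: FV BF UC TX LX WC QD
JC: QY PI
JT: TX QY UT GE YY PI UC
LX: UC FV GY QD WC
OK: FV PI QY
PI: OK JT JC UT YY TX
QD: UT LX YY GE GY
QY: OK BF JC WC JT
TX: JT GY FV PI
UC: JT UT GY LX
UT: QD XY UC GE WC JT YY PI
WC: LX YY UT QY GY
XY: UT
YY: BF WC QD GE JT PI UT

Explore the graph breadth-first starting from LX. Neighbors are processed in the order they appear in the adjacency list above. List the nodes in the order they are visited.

LX, UC, FV, GY, QD, WC, JT, UT, OK, TX, BF, GE, YY, QY, PI, XY, JC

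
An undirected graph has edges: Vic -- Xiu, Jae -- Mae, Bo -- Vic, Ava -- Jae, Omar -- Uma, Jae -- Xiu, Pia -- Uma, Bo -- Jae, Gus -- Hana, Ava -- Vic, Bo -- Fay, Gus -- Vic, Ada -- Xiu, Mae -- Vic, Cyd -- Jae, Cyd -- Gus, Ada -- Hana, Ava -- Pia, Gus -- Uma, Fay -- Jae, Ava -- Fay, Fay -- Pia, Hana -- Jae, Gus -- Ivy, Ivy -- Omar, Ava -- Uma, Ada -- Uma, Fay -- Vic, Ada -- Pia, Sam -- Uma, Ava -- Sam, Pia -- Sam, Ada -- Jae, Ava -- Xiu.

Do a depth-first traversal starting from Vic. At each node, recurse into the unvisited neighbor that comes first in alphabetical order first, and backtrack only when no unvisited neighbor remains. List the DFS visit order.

Visit Vic
Vic → Ava
Ava → Fay
Fay → Bo
Bo → Jae
Jae → Ada
Ada → Hana
Hana → Gus
Gus → Cyd
Gus → Ivy
Ivy → Omar
Omar → Uma
Uma → Pia
Pia → Sam
Ada → Xiu
Jae → Mae

Vic Ava Fay Bo Jae Ada Hana Gus Cyd Ivy Omar Uma Pia Sam Xiu Mae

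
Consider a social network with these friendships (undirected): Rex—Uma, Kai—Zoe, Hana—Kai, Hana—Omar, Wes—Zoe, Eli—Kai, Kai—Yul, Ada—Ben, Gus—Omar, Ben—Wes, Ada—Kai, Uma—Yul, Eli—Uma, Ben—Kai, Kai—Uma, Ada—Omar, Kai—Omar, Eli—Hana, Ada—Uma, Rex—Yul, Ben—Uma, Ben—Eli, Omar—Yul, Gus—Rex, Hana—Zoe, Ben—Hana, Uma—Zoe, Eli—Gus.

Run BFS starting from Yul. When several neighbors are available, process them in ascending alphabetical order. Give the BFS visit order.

Visit Yul; enqueue Kai, Omar, Rex, Uma → queue [Kai, Omar, Rex, Uma]
Visit Kai; enqueue Ada, Ben, Eli, Hana, Zoe → queue [Omar, Rex, Uma, Ada, Ben, Eli, Hana, Zoe]
Visit Omar; enqueue Gus → queue [Rex, Uma, Ada, Ben, Eli, Hana, Zoe, Gus]
Visit Rex → queue [Uma, Ada, Ben, Eli, Hana, Zoe, Gus]
Visit Uma → queue [Ada, Ben, Eli, Hana, Zoe, Gus]
Visit Ada → queue [Ben, Eli, Hana, Zoe, Gus]
Visit Ben; enqueue Wes → queue [Eli, Hana, Zoe, Gus, Wes]
Visit Eli → queue [Hana, Zoe, Gus, Wes]
Visit Hana → queue [Zoe, Gus, Wes]
Visit Zoe → queue [Gus, Wes]
Visit Gus → queue [Wes]
Visit Wes → queue []

Yul → Kai → Omar → Rex → Uma → Ada → Ben → Eli → Hana → Zoe → Gus → Wes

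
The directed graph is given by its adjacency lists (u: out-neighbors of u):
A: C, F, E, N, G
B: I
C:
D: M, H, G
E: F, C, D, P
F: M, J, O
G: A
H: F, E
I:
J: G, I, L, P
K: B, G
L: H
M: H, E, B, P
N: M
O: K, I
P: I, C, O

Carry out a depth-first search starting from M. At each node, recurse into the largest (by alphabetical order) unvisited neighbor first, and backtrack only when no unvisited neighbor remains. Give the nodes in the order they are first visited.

Visit M
M → P
P → O
O → K
K → G
G → A
A → N
A → F
F → J
J → L
L → H
H → E
E → D
E → C
J → I
K → B

M -> P -> O -> K -> G -> A -> N -> F -> J -> L -> H -> E -> D -> C -> I -> B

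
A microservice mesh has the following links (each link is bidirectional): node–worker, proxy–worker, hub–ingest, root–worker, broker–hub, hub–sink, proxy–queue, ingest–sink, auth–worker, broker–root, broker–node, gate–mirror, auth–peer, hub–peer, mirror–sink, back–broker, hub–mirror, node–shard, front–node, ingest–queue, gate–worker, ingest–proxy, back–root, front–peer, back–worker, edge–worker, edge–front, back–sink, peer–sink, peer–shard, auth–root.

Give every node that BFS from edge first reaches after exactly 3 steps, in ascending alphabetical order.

broker, hub, ingest, mirror, queue, shard, sink

Level 0: edge
Level 1: front, worker
Level 2: auth, back, gate, node, peer, proxy, root
Level 3: broker, hub, ingest, mirror, queue, shard, sink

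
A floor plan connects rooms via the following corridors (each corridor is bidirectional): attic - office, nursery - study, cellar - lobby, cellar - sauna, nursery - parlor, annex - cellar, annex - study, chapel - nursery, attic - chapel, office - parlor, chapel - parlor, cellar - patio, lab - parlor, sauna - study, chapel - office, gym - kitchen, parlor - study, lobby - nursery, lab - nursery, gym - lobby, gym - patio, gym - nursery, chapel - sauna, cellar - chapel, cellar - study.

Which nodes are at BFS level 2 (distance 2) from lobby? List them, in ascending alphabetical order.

annex, chapel, kitchen, lab, parlor, patio, sauna, study

Level 0: lobby
Level 1: cellar, gym, nursery
Level 2: annex, chapel, kitchen, lab, parlor, patio, sauna, study
Level 3: attic, office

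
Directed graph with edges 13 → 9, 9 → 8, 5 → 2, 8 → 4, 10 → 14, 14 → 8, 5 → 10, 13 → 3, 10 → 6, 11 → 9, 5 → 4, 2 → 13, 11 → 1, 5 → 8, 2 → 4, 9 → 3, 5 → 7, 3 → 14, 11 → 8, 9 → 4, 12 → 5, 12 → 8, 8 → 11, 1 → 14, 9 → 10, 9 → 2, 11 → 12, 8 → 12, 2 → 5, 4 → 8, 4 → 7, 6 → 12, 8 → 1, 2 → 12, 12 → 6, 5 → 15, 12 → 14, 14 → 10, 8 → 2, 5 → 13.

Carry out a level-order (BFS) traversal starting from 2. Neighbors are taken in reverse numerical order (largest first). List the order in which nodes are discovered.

Visit 2; enqueue 13, 12, 5, 4 → queue [13, 12, 5, 4]
Visit 13; enqueue 9, 3 → queue [12, 5, 4, 9, 3]
Visit 12; enqueue 14, 8, 6 → queue [5, 4, 9, 3, 14, 8, 6]
Visit 5; enqueue 15, 10, 7 → queue [4, 9, 3, 14, 8, 6, 15, 10, 7]
Visit 4 → queue [9, 3, 14, 8, 6, 15, 10, 7]
Visit 9 → queue [3, 14, 8, 6, 15, 10, 7]
Visit 3 → queue [14, 8, 6, 15, 10, 7]
Visit 14 → queue [8, 6, 15, 10, 7]
Visit 8; enqueue 11, 1 → queue [6, 15, 10, 7, 11, 1]
Visit 6 → queue [15, 10, 7, 11, 1]
Visit 15 → queue [10, 7, 11, 1]
Visit 10 → queue [7, 11, 1]
Visit 7 → queue [11, 1]
Visit 11 → queue [1]
Visit 1 → queue []

2 → 13 → 12 → 5 → 4 → 9 → 3 → 14 → 8 → 6 → 15 → 10 → 7 → 11 → 1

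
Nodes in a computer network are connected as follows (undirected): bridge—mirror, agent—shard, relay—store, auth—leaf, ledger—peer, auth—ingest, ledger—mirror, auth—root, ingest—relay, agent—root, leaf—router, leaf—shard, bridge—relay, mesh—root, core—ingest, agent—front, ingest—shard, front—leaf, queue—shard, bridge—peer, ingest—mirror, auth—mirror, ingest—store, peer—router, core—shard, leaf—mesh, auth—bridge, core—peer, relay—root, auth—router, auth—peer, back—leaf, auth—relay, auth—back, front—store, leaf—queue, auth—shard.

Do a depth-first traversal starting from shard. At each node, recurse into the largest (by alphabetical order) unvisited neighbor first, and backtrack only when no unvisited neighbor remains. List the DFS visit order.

Visit shard
shard → queue
queue → leaf
leaf → router
router → peer
peer → ledger
ledger → mirror
mirror → ingest
ingest → store
store → relay
relay → root
root → mesh
root → auth
auth → bridge
auth → back
root → agent
agent → front
ingest → core

shard -> queue -> leaf -> router -> peer -> ledger -> mirror -> ingest -> store -> relay -> root -> mesh -> auth -> bridge -> back -> agent -> front -> core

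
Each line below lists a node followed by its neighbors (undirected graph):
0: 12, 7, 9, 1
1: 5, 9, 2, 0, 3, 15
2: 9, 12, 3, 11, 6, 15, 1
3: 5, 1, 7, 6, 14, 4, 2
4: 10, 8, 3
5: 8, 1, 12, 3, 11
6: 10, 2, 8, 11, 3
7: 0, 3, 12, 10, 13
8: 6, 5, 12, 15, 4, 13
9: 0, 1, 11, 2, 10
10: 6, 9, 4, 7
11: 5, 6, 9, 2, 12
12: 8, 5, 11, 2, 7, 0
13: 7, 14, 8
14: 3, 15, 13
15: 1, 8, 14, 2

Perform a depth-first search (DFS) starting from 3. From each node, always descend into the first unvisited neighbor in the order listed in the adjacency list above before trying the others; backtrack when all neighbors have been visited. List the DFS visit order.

3 → 5 → 8 → 6 → 10 → 9 → 0 → 12 → 11 → 2 → 15 → 1 → 14 → 13 → 7 → 4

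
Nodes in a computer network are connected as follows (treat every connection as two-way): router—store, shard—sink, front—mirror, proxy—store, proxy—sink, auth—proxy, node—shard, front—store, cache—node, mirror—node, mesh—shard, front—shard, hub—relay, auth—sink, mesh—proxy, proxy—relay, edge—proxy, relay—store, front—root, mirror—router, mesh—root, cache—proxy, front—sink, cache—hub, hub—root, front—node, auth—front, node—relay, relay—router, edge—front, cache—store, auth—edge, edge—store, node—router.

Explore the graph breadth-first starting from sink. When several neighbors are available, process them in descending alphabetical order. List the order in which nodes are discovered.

Visit sink; enqueue shard, proxy, front, auth → queue [shard, proxy, front, auth]
Visit shard; enqueue node, mesh → queue [proxy, front, auth, node, mesh]
Visit proxy; enqueue store, relay, edge, cache → queue [front, auth, node, mesh, store, relay, edge, cache]
Visit front; enqueue root, mirror → queue [auth, node, mesh, store, relay, edge, cache, root, mirror]
Visit auth → queue [node, mesh, store, relay, edge, cache, root, mirror]
Visit node; enqueue router → queue [mesh, store, relay, edge, cache, root, mirror, router]
Visit mesh → queue [store, relay, edge, cache, root, mirror, router]
Visit store → queue [relay, edge, cache, root, mirror, router]
Visit relay; enqueue hub → queue [edge, cache, root, mirror, router, hub]
Visit edge → queue [cache, root, mirror, router, hub]
Visit cache → queue [root, mirror, router, hub]
Visit root → queue [mirror, router, hub]
Visit mirror → queue [router, hub]
Visit router → queue [hub]
Visit hub → queue []

sink, shard, proxy, front, auth, node, mesh, store, relay, edge, cache, root, mirror, router, hub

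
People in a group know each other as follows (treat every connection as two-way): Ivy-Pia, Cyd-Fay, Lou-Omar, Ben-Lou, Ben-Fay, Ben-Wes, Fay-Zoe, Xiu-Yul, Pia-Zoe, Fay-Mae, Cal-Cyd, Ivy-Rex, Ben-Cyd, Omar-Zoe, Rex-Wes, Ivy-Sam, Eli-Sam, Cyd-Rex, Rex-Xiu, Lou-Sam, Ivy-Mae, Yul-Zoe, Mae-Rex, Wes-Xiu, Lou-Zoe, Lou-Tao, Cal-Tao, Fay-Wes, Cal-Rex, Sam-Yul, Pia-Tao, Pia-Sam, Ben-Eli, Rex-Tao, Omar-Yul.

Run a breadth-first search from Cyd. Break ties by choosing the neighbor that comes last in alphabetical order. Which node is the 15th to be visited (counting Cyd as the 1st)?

Pia

Visit Cyd; enqueue Rex, Fay, Cal, Ben → queue [Rex, Fay, Cal, Ben]
Visit Rex; enqueue Xiu, Wes, Tao, Mae, Ivy → queue [Fay, Cal, Ben, Xiu, Wes, Tao, Mae, Ivy]
Visit Fay; enqueue Zoe → queue [Cal, Ben, Xiu, Wes, Tao, Mae, Ivy, Zoe]
Visit Cal → queue [Ben, Xiu, Wes, Tao, Mae, Ivy, Zoe]
Visit Ben; enqueue Lou, Eli → queue [Xiu, Wes, Tao, Mae, Ivy, Zoe, Lou, Eli]
Visit Xiu; enqueue Yul → queue [Wes, Tao, Mae, Ivy, Zoe, Lou, Eli, Yul]
Visit Wes → queue [Tao, Mae, Ivy, Zoe, Lou, Eli, Yul]
Visit Tao; enqueue Pia → queue [Mae, Ivy, Zoe, Lou, Eli, Yul, Pia]
Visit Mae → queue [Ivy, Zoe, Lou, Eli, Yul, Pia]
Visit Ivy; enqueue Sam → queue [Zoe, Lou, Eli, Yul, Pia, Sam]
Visit Zoe; enqueue Omar → queue [Lou, Eli, Yul, Pia, Sam, Omar]
Visit Lou → queue [Eli, Yul, Pia, Sam, Omar]
Visit Eli → queue [Yul, Pia, Sam, Omar]
Visit Yul → queue [Pia, Sam, Omar]
Visit Pia → queue [Sam, Omar]
Visit Sam → queue [Omar]
Visit Omar → queue []

Visit order: Cyd, Rex, Fay, Cal, Ben, Xiu, Wes, Tao, Mae, Ivy, Zoe, Lou, Eli, Yul, Pia, Sam, Omar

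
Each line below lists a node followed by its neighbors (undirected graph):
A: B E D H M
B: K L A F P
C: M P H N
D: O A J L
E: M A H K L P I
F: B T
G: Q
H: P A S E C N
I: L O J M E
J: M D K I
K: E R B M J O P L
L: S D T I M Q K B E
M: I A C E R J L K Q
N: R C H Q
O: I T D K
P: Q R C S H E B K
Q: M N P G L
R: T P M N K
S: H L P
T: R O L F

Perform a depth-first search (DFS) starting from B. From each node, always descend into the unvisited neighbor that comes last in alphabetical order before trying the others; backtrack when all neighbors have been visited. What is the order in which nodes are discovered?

B, P, S, L, T, R, N, Q, M, K, O, I, J, D, A, H, E, C, G, F

Visit B
B → P
P → S
S → L
L → T
T → R
R → N
N → Q
Q → M
M → K
K → O
O → I
I → J
J → D
D → A
A → H
H → E
H → C
Q → G
T → F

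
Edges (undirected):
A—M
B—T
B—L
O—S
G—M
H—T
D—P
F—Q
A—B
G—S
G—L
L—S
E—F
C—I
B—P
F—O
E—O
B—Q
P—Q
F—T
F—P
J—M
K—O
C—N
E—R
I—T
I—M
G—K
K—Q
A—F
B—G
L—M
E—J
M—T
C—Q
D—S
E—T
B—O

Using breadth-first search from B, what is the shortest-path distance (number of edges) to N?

3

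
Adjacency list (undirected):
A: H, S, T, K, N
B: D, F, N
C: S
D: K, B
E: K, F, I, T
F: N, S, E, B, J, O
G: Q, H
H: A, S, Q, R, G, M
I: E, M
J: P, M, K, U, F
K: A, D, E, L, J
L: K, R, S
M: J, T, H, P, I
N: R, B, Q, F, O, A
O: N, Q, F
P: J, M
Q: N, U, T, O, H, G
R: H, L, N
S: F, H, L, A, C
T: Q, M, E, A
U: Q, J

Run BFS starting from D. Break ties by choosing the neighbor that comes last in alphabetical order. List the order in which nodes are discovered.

D, K, B, L, J, E, A, N, F, S, R, U, P, M, T, I, H, Q, O, C, G

Visit D; enqueue K, B → queue [K, B]
Visit K; enqueue L, J, E, A → queue [B, L, J, E, A]
Visit B; enqueue N, F → queue [L, J, E, A, N, F]
Visit L; enqueue S, R → queue [J, E, A, N, F, S, R]
Visit J; enqueue U, P, M → queue [E, A, N, F, S, R, U, P, M]
Visit E; enqueue T, I → queue [A, N, F, S, R, U, P, M, T, I]
Visit A; enqueue H → queue [N, F, S, R, U, P, M, T, I, H]
Visit N; enqueue Q, O → queue [F, S, R, U, P, M, T, I, H, Q, O]
Visit F → queue [S, R, U, P, M, T, I, H, Q, O]
Visit S; enqueue C → queue [R, U, P, M, T, I, H, Q, O, C]
Visit R → queue [U, P, M, T, I, H, Q, O, C]
Visit U → queue [P, M, T, I, H, Q, O, C]
Visit P → queue [M, T, I, H, Q, O, C]
Visit M → queue [T, I, H, Q, O, C]
Visit T → queue [I, H, Q, O, C]
Visit I → queue [H, Q, O, C]
Visit H; enqueue G → queue [Q, O, C, G]
Visit Q → queue [O, C, G]
Visit O → queue [C, G]
Visit C → queue [G]
Visit G → queue []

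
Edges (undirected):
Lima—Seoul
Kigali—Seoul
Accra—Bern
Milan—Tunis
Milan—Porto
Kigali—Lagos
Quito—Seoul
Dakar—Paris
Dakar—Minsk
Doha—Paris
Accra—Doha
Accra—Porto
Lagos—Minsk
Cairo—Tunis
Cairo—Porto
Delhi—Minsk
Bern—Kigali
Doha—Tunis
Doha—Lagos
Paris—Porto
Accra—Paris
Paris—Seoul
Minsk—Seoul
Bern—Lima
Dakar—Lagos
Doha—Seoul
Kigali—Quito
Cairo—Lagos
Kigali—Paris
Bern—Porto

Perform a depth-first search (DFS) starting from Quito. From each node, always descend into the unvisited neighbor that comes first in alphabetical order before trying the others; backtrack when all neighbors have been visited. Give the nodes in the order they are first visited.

Quito → Kigali → Bern → Accra → Doha → Lagos → Cairo → Porto → Milan → Tunis → Paris → Dakar → Minsk → Delhi → Seoul → Lima

Visit Quito
Quito → Kigali
Kigali → Bern
Bern → Accra
Accra → Doha
Doha → Lagos
Lagos → Cairo
Cairo → Porto
Porto → Milan
Milan → Tunis
Porto → Paris
Paris → Dakar
Dakar → Minsk
Minsk → Delhi
Minsk → Seoul
Seoul → Lima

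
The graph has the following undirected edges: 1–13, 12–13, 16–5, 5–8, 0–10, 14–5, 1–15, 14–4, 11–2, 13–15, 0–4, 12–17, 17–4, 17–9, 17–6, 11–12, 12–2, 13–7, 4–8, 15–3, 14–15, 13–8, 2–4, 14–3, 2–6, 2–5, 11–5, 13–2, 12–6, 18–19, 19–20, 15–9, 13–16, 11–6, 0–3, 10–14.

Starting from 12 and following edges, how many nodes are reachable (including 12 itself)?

BFS from 12 visits: 12, 17, 13, 11, 6, 2, 9, 4, 16, 15, 8, 7, 1, 5, 14, 0, 3, 10
Reachable nodes: 18 of 21 total.

18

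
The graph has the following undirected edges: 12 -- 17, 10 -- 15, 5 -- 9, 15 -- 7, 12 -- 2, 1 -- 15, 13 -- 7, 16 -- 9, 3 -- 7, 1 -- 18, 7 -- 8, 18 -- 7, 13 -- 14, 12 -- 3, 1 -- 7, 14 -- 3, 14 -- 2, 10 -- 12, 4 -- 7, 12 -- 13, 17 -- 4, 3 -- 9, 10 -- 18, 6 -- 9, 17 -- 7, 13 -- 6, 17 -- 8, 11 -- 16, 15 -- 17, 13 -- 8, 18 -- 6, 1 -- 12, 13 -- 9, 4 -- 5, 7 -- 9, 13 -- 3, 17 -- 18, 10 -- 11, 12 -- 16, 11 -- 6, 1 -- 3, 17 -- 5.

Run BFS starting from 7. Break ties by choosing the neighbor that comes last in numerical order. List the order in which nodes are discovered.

Visit 7; enqueue 18, 17, 15, 13, 9, 8, 4, 3, 1 → queue [18, 17, 15, 13, 9, 8, 4, 3, 1]
Visit 18; enqueue 10, 6 → queue [17, 15, 13, 9, 8, 4, 3, 1, 10, 6]
Visit 17; enqueue 12, 5 → queue [15, 13, 9, 8, 4, 3, 1, 10, 6, 12, 5]
Visit 15 → queue [13, 9, 8, 4, 3, 1, 10, 6, 12, 5]
Visit 13; enqueue 14 → queue [9, 8, 4, 3, 1, 10, 6, 12, 5, 14]
Visit 9; enqueue 16 → queue [8, 4, 3, 1, 10, 6, 12, 5, 14, 16]
Visit 8 → queue [4, 3, 1, 10, 6, 12, 5, 14, 16]
Visit 4 → queue [3, 1, 10, 6, 12, 5, 14, 16]
Visit 3 → queue [1, 10, 6, 12, 5, 14, 16]
Visit 1 → queue [10, 6, 12, 5, 14, 16]
Visit 10; enqueue 11 → queue [6, 12, 5, 14, 16, 11]
Visit 6 → queue [12, 5, 14, 16, 11]
Visit 12; enqueue 2 → queue [5, 14, 16, 11, 2]
Visit 5 → queue [14, 16, 11, 2]
Visit 14 → queue [16, 11, 2]
Visit 16 → queue [11, 2]
Visit 11 → queue [2]
Visit 2 → queue []

7, 18, 17, 15, 13, 9, 8, 4, 3, 1, 10, 6, 12, 5, 14, 16, 11, 2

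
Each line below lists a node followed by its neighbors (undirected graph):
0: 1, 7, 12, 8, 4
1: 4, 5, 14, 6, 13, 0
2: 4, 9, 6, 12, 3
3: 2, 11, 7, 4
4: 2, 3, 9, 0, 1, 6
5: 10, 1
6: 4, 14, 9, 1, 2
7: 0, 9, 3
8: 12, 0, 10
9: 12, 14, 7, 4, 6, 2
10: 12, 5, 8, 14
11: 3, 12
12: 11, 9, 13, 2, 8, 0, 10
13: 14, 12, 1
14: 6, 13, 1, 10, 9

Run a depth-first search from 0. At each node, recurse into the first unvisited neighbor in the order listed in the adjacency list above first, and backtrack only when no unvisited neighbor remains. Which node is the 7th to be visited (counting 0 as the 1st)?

Visit 0
0 → 1
1 → 4
4 → 2
2 → 9
9 → 12
12 → 11
11 → 3
3 → 7
12 → 13
13 → 14
14 → 6
14 → 10
10 → 5
10 → 8

Visit order: 0, 1, 4, 2, 9, 12, 11, 3, 7, 13, 14, 6, 10, 5, 8

11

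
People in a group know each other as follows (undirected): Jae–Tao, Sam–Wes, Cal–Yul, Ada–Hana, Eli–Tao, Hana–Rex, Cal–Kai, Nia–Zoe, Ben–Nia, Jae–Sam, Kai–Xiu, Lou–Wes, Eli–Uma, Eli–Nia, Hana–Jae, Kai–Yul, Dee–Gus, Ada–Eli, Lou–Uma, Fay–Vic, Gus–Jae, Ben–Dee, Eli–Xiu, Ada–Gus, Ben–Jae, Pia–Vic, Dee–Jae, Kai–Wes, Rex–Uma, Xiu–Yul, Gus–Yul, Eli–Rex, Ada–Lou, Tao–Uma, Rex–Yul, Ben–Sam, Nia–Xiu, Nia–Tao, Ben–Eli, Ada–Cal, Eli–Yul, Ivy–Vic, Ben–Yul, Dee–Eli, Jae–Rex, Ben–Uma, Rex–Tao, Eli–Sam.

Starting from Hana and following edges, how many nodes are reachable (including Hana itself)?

BFS from Hana visits: Hana, Ada, Jae, Rex, Cal, Eli, Gus, Lou, Ben, Dee, Sam, Tao, Uma, Yul, Kai, Nia, Xiu, Wes, Zoe
Reachable nodes: 19 of 23 total.

19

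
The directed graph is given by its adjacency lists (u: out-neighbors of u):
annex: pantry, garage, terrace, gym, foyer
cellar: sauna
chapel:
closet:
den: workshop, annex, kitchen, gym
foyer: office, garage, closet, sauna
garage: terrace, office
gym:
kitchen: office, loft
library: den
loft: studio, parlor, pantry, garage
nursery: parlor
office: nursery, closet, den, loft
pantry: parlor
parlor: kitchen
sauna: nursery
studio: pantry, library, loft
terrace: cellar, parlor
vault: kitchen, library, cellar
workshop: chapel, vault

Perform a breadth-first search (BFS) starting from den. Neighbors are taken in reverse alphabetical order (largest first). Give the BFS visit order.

den, workshop, kitchen, gym, annex, vault, chapel, office, loft, terrace, pantry, garage, foyer, library, cellar, nursery, closet, studio, parlor, sauna

Visit den; enqueue workshop, kitchen, gym, annex → queue [workshop, kitchen, gym, annex]
Visit workshop; enqueue vault, chapel → queue [kitchen, gym, annex, vault, chapel]
Visit kitchen; enqueue office, loft → queue [gym, annex, vault, chapel, office, loft]
Visit gym → queue [annex, vault, chapel, office, loft]
Visit annex; enqueue terrace, pantry, garage, foyer → queue [vault, chapel, office, loft, terrace, pantry, garage, foyer]
Visit vault; enqueue library, cellar → queue [chapel, office, loft, terrace, pantry, garage, foyer, library, cellar]
Visit chapel → queue [office, loft, terrace, pantry, garage, foyer, library, cellar]
Visit office; enqueue nursery, closet → queue [loft, terrace, pantry, garage, foyer, library, cellar, nursery, closet]
Visit loft; enqueue studio, parlor → queue [terrace, pantry, garage, foyer, library, cellar, nursery, closet, studio, parlor]
Visit terrace → queue [pantry, garage, foyer, library, cellar, nursery, closet, studio, parlor]
Visit pantry → queue [garage, foyer, library, cellar, nursery, closet, studio, parlor]
Visit garage → queue [foyer, library, cellar, nursery, closet, studio, parlor]
Visit foyer; enqueue sauna → queue [library, cellar, nursery, closet, studio, parlor, sauna]
Visit library → queue [cellar, nursery, closet, studio, parlor, sauna]
Visit cellar → queue [nursery, closet, studio, parlor, sauna]
Visit nursery → queue [closet, studio, parlor, sauna]
Visit closet → queue [studio, parlor, sauna]
Visit studio → queue [parlor, sauna]
Visit parlor → queue [sauna]
Visit sauna → queue []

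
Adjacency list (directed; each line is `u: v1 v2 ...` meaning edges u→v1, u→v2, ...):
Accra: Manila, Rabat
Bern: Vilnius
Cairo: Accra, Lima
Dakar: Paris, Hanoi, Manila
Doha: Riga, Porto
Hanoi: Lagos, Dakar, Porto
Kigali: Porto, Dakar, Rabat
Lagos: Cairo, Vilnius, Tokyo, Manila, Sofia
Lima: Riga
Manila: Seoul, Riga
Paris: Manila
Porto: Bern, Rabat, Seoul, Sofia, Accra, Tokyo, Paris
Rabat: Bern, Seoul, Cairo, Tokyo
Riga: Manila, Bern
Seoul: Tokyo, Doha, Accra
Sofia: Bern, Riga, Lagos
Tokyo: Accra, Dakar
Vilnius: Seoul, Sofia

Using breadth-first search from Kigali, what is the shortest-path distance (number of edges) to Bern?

2

Level 0: Kigali
Level 1: Dakar, Porto, Rabat
Level 2: Accra, Bern, Cairo, Hanoi, Manila, Paris, Seoul, Sofia, Tokyo
Level 3: Doha, Lagos, Lima, Riga, Vilnius
Bern first appears at level 2.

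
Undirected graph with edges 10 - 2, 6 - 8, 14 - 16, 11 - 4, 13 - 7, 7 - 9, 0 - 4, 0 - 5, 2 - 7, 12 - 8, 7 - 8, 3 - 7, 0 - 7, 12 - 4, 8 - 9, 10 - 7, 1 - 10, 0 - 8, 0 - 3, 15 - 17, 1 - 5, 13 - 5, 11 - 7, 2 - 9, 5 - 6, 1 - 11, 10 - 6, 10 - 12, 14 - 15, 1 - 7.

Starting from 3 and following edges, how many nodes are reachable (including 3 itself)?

14

BFS from 3 visits: 3, 0, 7, 4, 5, 8, 1, 2, 9, 10, 11, 13, 12, 6
Reachable nodes: 14 of 18 total.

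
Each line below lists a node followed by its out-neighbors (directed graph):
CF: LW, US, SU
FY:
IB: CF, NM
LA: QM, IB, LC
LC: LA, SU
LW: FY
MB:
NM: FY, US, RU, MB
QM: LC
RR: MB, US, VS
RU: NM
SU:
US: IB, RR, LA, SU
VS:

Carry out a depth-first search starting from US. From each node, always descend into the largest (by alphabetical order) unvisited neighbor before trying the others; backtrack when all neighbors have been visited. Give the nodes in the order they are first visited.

US → SU → RR → VS → MB → LA → QM → LC → IB → NM → RU → FY → CF → LW

Visit US
US → SU
US → RR
RR → VS
RR → MB
US → LA
LA → QM
QM → LC
LA → IB
IB → NM
NM → RU
NM → FY
IB → CF
CF → LW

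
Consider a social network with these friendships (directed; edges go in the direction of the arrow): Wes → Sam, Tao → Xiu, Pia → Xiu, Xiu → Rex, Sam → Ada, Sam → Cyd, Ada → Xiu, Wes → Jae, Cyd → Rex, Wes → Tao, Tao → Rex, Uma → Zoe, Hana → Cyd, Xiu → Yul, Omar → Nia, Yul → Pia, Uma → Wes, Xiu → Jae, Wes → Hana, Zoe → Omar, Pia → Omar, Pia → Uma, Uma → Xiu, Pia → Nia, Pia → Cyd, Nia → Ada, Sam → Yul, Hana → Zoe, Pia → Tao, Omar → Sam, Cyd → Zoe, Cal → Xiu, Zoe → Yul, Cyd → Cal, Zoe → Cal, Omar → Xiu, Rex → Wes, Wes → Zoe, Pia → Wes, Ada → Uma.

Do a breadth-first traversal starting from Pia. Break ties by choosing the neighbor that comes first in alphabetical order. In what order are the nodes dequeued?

Pia → Cyd → Nia → Omar → Tao → Uma → Wes → Xiu → Cal → Rex → Zoe → Ada → Sam → Hana → Jae → Yul

Visit Pia; enqueue Cyd, Nia, Omar, Tao, Uma, Wes, Xiu → queue [Cyd, Nia, Omar, Tao, Uma, Wes, Xiu]
Visit Cyd; enqueue Cal, Rex, Zoe → queue [Nia, Omar, Tao, Uma, Wes, Xiu, Cal, Rex, Zoe]
Visit Nia; enqueue Ada → queue [Omar, Tao, Uma, Wes, Xiu, Cal, Rex, Zoe, Ada]
Visit Omar; enqueue Sam → queue [Tao, Uma, Wes, Xiu, Cal, Rex, Zoe, Ada, Sam]
Visit Tao → queue [Uma, Wes, Xiu, Cal, Rex, Zoe, Ada, Sam]
Visit Uma → queue [Wes, Xiu, Cal, Rex, Zoe, Ada, Sam]
Visit Wes; enqueue Hana, Jae → queue [Xiu, Cal, Rex, Zoe, Ada, Sam, Hana, Jae]
Visit Xiu; enqueue Yul → queue [Cal, Rex, Zoe, Ada, Sam, Hana, Jae, Yul]
Visit Cal → queue [Rex, Zoe, Ada, Sam, Hana, Jae, Yul]
Visit Rex → queue [Zoe, Ada, Sam, Hana, Jae, Yul]
Visit Zoe → queue [Ada, Sam, Hana, Jae, Yul]
Visit Ada → queue [Sam, Hana, Jae, Yul]
Visit Sam → queue [Hana, Jae, Yul]
Visit Hana → queue [Jae, Yul]
Visit Jae → queue [Yul]
Visit Yul → queue []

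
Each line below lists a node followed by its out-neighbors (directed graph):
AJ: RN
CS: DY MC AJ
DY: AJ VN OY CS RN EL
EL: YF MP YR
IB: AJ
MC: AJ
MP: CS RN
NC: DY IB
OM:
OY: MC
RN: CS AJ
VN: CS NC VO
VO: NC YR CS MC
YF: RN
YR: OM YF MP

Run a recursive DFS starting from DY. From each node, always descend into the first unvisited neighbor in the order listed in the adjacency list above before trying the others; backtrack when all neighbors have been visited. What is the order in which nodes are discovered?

DY, AJ, RN, CS, MC, VN, NC, IB, VO, YR, OM, YF, MP, OY, EL

Visit DY
DY → AJ
AJ → RN
RN → CS
CS → MC
DY → VN
VN → NC
NC → IB
VN → VO
VO → YR
YR → OM
YR → YF
YR → MP
DY → OY
DY → EL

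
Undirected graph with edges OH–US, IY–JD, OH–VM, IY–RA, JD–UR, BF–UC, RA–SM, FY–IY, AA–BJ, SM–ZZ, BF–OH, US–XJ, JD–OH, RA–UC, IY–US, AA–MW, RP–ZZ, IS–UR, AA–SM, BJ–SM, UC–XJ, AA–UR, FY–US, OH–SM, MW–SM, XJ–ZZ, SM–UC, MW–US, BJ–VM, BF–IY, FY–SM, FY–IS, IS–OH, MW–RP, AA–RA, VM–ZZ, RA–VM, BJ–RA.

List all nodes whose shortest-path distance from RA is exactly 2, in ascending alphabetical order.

Level 0: RA
Level 1: AA, BJ, IY, SM, UC, VM
Level 2: BF, FY, JD, MW, OH, UR, US, XJ, ZZ
Level 3: IS, RP

BF, FY, JD, MW, OH, UR, US, XJ, ZZ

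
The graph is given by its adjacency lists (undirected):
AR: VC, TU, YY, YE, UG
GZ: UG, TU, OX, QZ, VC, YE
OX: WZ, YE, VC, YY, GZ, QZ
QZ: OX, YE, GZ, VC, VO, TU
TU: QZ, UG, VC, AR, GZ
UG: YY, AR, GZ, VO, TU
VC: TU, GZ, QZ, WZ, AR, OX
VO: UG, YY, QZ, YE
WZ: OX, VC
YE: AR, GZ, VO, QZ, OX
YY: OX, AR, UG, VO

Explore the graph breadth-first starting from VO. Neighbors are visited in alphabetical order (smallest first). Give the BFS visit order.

VO → QZ → UG → YE → YY → GZ → OX → TU → VC → AR → WZ

Visit VO; enqueue QZ, UG, YE, YY → queue [QZ, UG, YE, YY]
Visit QZ; enqueue GZ, OX, TU, VC → queue [UG, YE, YY, GZ, OX, TU, VC]
Visit UG; enqueue AR → queue [YE, YY, GZ, OX, TU, VC, AR]
Visit YE → queue [YY, GZ, OX, TU, VC, AR]
Visit YY → queue [GZ, OX, TU, VC, AR]
Visit GZ → queue [OX, TU, VC, AR]
Visit OX; enqueue WZ → queue [TU, VC, AR, WZ]
Visit TU → queue [VC, AR, WZ]
Visit VC → queue [AR, WZ]
Visit AR → queue [WZ]
Visit WZ → queue []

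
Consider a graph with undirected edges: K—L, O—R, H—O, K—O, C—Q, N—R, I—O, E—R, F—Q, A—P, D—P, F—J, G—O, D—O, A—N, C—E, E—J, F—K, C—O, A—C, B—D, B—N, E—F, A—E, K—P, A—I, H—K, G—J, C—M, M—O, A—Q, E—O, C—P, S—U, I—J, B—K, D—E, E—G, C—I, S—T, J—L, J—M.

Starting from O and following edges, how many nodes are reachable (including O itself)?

BFS from O visits: O, C, D, E, G, H, I, K, M, R, A, P, Q, B, F, J, L, N
Reachable nodes: 18 of 21 total.

18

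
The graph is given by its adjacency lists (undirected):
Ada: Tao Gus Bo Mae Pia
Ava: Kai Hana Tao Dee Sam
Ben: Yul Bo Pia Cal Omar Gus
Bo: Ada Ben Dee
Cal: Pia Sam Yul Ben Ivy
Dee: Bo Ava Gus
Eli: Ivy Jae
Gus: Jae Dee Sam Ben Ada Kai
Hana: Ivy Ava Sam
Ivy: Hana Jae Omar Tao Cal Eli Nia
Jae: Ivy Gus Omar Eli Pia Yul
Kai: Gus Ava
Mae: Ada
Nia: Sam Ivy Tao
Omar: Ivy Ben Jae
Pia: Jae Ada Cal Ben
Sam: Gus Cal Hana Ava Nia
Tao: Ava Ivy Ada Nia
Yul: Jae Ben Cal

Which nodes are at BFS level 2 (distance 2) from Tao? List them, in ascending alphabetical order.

Bo, Cal, Dee, Eli, Gus, Hana, Jae, Kai, Mae, Omar, Pia, Sam

Level 0: Tao
Level 1: Ada, Ava, Ivy, Nia
Level 2: Bo, Cal, Dee, Eli, Gus, Hana, Jae, Kai, Mae, Omar, Pia, Sam
Level 3: Ben, Yul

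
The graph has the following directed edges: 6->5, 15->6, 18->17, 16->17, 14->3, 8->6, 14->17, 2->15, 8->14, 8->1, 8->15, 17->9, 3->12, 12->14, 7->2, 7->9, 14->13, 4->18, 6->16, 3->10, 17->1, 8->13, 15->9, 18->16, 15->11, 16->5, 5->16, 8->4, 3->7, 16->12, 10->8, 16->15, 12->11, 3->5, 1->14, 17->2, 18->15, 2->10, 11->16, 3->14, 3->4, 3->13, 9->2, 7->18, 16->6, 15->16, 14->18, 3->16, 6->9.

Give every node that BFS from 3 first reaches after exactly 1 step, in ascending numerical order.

Level 0: 3
Level 1: 4, 5, 7, 10, 12, 13, 14, 16
Level 2: 2, 6, 8, 9, 11, 15, 17, 18
Level 3: 1

4, 5, 7, 10, 12, 13, 14, 16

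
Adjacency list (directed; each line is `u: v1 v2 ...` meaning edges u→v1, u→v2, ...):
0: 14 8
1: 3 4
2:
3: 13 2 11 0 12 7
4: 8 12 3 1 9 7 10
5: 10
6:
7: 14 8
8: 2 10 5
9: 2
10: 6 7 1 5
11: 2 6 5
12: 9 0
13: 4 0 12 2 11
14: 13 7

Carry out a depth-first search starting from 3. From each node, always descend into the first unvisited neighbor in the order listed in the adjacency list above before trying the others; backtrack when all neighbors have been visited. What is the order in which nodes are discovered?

Visit 3
3 → 13
13 → 4
4 → 8
8 → 2
8 → 10
10 → 6
10 → 7
7 → 14
10 → 1
10 → 5
4 → 12
12 → 9
12 → 0
13 → 11

3 13 4 8 2 10 6 7 14 1 5 12 9 0 11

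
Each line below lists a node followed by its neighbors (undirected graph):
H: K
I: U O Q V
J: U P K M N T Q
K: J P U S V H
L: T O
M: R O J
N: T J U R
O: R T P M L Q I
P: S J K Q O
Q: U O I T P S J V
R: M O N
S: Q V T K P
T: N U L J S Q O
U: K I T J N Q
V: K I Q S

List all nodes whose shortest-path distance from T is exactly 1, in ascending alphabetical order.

Level 0: T
Level 1: J, L, N, O, Q, S, U
Level 2: I, K, M, P, R, V
Level 3: H

J, L, N, O, Q, S, U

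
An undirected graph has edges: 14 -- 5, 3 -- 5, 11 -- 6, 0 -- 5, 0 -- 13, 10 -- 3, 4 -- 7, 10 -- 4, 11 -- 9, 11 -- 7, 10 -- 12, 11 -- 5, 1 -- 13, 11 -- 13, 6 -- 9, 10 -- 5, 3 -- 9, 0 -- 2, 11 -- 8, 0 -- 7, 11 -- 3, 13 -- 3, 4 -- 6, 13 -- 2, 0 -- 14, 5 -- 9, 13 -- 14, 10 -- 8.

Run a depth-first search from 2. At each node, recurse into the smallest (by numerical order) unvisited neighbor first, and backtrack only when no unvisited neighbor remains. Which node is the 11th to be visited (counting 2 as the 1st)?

Visit 2
2 → 0
0 → 5
5 → 3
3 → 9
9 → 6
6 → 4
4 → 7
7 → 11
11 → 8
8 → 10
10 → 12
11 → 13
13 → 1
13 → 14

Visit order: 2, 0, 5, 3, 9, 6, 4, 7, 11, 8, 10, 12, 13, 1, 14

10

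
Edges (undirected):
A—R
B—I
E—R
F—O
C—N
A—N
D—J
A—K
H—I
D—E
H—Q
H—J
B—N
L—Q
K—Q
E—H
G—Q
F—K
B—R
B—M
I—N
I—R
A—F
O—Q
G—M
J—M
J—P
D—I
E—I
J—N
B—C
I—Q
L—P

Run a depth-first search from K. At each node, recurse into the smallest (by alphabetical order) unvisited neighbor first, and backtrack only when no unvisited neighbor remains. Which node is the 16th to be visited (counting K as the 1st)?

Visit K
K → A
A → F
F → O
O → Q
Q → G
G → M
M → B
B → C
C → N
N → I
I → D
D → E
E → H
H → J
J → P
P → L
E → R

Visit order: K, A, F, O, Q, G, M, B, C, N, I, D, E, H, J, P, L, R

P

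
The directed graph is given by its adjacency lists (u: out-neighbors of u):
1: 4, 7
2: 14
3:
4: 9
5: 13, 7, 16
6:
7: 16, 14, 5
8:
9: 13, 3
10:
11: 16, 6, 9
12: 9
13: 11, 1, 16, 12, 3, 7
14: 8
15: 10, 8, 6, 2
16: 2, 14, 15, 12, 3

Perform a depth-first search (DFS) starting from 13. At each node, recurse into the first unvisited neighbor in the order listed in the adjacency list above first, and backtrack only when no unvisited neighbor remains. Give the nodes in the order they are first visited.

13 11 16 2 14 8 15 10 6 12 9 3 1 4 7 5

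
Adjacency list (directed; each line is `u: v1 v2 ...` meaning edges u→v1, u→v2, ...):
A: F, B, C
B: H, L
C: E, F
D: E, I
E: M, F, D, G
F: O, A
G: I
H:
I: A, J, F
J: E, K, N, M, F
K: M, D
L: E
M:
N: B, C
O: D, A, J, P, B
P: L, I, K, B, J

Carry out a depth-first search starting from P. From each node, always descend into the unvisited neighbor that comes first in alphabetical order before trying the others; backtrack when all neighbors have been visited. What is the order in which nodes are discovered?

P, B, H, L, E, D, I, A, C, F, O, J, K, M, N, G

Visit P
P → B
B → H
B → L
L → E
E → D
D → I
I → A
A → C
C → F
F → O
O → J
J → K
K → M
J → N
E → G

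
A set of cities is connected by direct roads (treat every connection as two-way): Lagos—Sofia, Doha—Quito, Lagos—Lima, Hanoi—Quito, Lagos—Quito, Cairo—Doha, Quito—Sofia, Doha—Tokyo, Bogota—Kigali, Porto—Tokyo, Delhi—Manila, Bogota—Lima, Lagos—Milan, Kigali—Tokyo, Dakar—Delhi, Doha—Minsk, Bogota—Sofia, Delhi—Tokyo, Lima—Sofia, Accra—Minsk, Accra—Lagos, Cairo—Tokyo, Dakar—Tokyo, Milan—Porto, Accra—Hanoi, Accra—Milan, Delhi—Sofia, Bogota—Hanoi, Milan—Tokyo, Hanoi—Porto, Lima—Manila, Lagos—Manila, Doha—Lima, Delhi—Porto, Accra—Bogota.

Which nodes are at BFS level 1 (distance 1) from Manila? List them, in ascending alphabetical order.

Level 0: Manila
Level 1: Delhi, Lagos, Lima
Level 2: Accra, Bogota, Dakar, Doha, Milan, Porto, Quito, Sofia, Tokyo
Level 3: Cairo, Hanoi, Kigali, Minsk

Delhi, Lagos, Lima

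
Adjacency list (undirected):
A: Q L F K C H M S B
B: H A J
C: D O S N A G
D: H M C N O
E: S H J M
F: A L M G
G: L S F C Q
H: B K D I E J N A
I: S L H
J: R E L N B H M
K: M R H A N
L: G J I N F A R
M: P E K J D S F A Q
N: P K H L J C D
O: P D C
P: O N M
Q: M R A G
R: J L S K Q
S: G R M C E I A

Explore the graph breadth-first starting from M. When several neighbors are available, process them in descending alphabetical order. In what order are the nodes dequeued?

M, S, Q, P, K, J, F, E, D, A, R, I, G, C, O, N, H, L, B

Visit M; enqueue S, Q, P, K, J, F, E, D, A → queue [S, Q, P, K, J, F, E, D, A]
Visit S; enqueue R, I, G, C → queue [Q, P, K, J, F, E, D, A, R, I, G, C]
Visit Q → queue [P, K, J, F, E, D, A, R, I, G, C]
Visit P; enqueue O, N → queue [K, J, F, E, D, A, R, I, G, C, O, N]
Visit K; enqueue H → queue [J, F, E, D, A, R, I, G, C, O, N, H]
Visit J; enqueue L, B → queue [F, E, D, A, R, I, G, C, O, N, H, L, B]
Visit F → queue [E, D, A, R, I, G, C, O, N, H, L, B]
Visit E → queue [D, A, R, I, G, C, O, N, H, L, B]
Visit D → queue [A, R, I, G, C, O, N, H, L, B]
Visit A → queue [R, I, G, C, O, N, H, L, B]
Visit R → queue [I, G, C, O, N, H, L, B]
Visit I → queue [G, C, O, N, H, L, B]
Visit G → queue [C, O, N, H, L, B]
Visit C → queue [O, N, H, L, B]
Visit O → queue [N, H, L, B]
Visit N → queue [H, L, B]
Visit H → queue [L, B]
Visit L → queue [B]
Visit B → queue []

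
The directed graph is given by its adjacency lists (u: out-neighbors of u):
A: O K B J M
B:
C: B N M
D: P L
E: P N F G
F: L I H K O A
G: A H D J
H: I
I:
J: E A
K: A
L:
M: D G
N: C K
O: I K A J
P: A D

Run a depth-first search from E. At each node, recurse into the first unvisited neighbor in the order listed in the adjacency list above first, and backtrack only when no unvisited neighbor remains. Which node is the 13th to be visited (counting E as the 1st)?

Visit E
E → P
P → A
A → O
O → I
O → K
O → J
A → B
A → M
M → D
D → L
M → G
G → H
E → N
N → C
E → F

Visit order: E, P, A, O, I, K, J, B, M, D, L, G, H, N, C, F

H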